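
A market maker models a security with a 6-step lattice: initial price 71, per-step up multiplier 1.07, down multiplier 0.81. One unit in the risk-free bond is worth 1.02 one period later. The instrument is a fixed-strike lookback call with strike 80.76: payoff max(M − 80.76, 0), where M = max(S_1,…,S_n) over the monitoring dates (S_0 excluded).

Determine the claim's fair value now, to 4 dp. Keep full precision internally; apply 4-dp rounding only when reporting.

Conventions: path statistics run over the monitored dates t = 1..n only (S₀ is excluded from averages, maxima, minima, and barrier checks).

price = 8.9760

Risk-neutral up-probability p* = (R−d)/(u−d) = (1.02−0.81)/(1.07−0.81) = 0.8077; the claim prices as the p*-weighted sum of path payoffs discounted by R^6.
Enumerate all 2^6 = 64 price paths (U = up ×1.07, D = down ×0.81); each path with k up-moves has probability p*^k·(1−p*)^(6−k).
DDDDDD: M=57.5100, payoff=0.0000, prob=0.000051
UDDDDD: M=75.9700, payoff=0.0000, prob=0.000212
DUDDDD: M=61.5357, payoff=0.0000, prob=0.000212
UUDDDD: M=81.2879, payoff=0.5279, prob=0.000892
DDUDDD: M=57.5100, payoff=0.0000, prob=0.000212
UDUDDD: M=75.9700, payoff=0.0000, prob=0.000892
DUUDDD: M=65.8432, payoff=0.0000, prob=0.000892
UUUDDD: M=86.9781, payoff=6.2181, prob=0.003747
DDDUDD: M=57.5100, payoff=0.0000, prob=0.000212
UDDUDD: M=75.9700, payoff=0.0000, prob=0.000892
DUDUDD: M=61.5357, payoff=0.0000, prob=0.000892
UUDUDD: M=81.2879, payoff=0.5279, prob=0.003747
DDUUDD: M=57.5100, payoff=0.0000, prob=0.000892
UDUUDD: M=75.9700, payoff=0.0000, prob=0.003747
DUUUDD: M=70.4522, payoff=0.0000, prob=0.003747
UUUUDD: M=93.0665, payoff=12.3065, prob=0.015739
DDDDUD: M=57.5100, payoff=0.0000, prob=0.000212
UDDDUD: M=75.9700, payoff=0.0000, prob=0.000892
DUDDUD: M=61.5357, payoff=0.0000, prob=0.000892
UUDDUD: M=81.2879, payoff=0.5279, prob=0.003747
DDUDUD: M=57.5100, payoff=0.0000, prob=0.000892
UDUDUD: M=75.9700, payoff=0.0000, prob=0.003747
DUUDUD: M=65.8432, payoff=0.0000, prob=0.003747
UUUDUD: M=86.9781, payoff=6.2181, prob=0.015739
DDDUUD: M=57.5100, payoff=0.0000, prob=0.000892
UDDUUD: M=75.9700, payoff=0.0000, prob=0.003747
DUDUUD: M=61.5357, payoff=0.0000, prob=0.003747
UUDUUD: M=81.2879, payoff=0.5279, prob=0.015739
DDUUUD: M=57.5100, payoff=0.0000, prob=0.003747
UDUUUD: M=75.9700, payoff=0.0000, prob=0.015739
DUUUUD: M=75.3839, payoff=0.0000, prob=0.015739
UUUUUD: M=99.5812, payoff=18.8212, prob=0.066104
DDDDDU: M=57.5100, payoff=0.0000, prob=0.000212
UDDDDU: M=75.9700, payoff=0.0000, prob=0.000892
DUDDDU: M=61.5357, payoff=0.0000, prob=0.000892
UUDDDU: M=81.2879, payoff=0.5279, prob=0.003747
DDUDDU: M=57.5100, payoff=0.0000, prob=0.000892
UDUDDU: M=75.9700, payoff=0.0000, prob=0.003747
DUUDDU: M=65.8432, payoff=0.0000, prob=0.003747
UUUDDU: M=86.9781, payoff=6.2181, prob=0.015739
DDDUDU: M=57.5100, payoff=0.0000, prob=0.000892
UDDUDU: M=75.9700, payoff=0.0000, prob=0.003747
DUDUDU: M=61.5357, payoff=0.0000, prob=0.003747
UUDUDU: M=81.2879, payoff=0.5279, prob=0.015739
DDUUDU: M=57.5100, payoff=0.0000, prob=0.003747
UDUUDU: M=75.9700, payoff=0.0000, prob=0.015739
DUUUDU: M=70.4522, payoff=0.0000, prob=0.015739
UUUUDU: M=93.0665, payoff=12.3065, prob=0.066104
DDDDUU: M=57.5100, payoff=0.0000, prob=0.000892
UDDDUU: M=75.9700, payoff=0.0000, prob=0.003747
DUDDUU: M=61.5357, payoff=0.0000, prob=0.003747
UUDDUU: M=81.2879, payoff=0.5279, prob=0.015739
DDUDUU: M=57.5100, payoff=0.0000, prob=0.003747
UDUDUU: M=75.9700, payoff=0.0000, prob=0.015739
DUUDUU: M=65.8432, payoff=0.0000, prob=0.015739
UUUDUU: M=86.9781, payoff=6.2181, prob=0.066104
DDDUUU: M=57.5100, payoff=0.0000, prob=0.003747
UDDUUU: M=75.9700, payoff=0.0000, prob=0.015739
DUDUUU: M=61.5357, payoff=0.0000, prob=0.015739
UUDUUU: M=81.2879, payoff=0.5279, prob=0.066104
DDUUUU: M=61.0609, payoff=0.0000, prob=0.015739
UDUUUU: M=80.6608, payoff=0.0000, prob=0.066104
DUUUUU: M=80.6608, payoff=0.0000, prob=0.066104
UUUUUU: M=106.5519, payoff=25.7919, prob=0.277636
Price = Σ prob·payoff / R^6 = 10.108394 / 1.126162 = 8.9760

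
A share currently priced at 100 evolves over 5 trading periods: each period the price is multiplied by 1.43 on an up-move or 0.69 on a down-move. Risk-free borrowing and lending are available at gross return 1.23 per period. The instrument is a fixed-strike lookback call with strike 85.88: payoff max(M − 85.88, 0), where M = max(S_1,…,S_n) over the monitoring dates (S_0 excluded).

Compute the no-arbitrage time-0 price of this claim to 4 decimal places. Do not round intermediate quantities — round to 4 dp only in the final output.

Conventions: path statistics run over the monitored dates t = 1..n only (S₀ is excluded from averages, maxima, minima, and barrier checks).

price = 79.9752

With p* = (R−d)/(u−d) = 0.7297, sum probability × payoff across the paths and divide by R^5.
Enumerate all 2^5 = 32 price paths (U = up ×1.43, D = down ×0.69); each path with k up-moves has probability p*^k·(1−p*)^(5−k).
DDDDD: M=69.0000, payoff=0.0000, prob=0.001442
UDDDD: M=143.0000, payoff=57.1200, prob=0.003894
DUDDD: M=98.6700, payoff=12.7900, prob=0.003894
UUDDD: M=204.4900, payoff=118.6100, prob=0.010513
DDUDD: M=69.0000, payoff=0.0000, prob=0.003894
UDUDD: M=143.0000, payoff=57.1200, prob=0.010513
DUUDD: M=141.0981, payoff=55.2181, prob=0.010513
UUUDD: M=292.4207, payoff=206.5407, prob=0.028385
DDDUD: M=69.0000, payoff=0.0000, prob=0.003894
UDDUD: M=143.0000, payoff=57.1200, prob=0.010513
DUDUD: M=98.6700, payoff=12.7900, prob=0.010513
UUDUD: M=204.4900, payoff=118.6100, prob=0.028385
DDUUD: M=97.3577, payoff=11.4777, prob=0.010513
UDUUD: M=201.7703, payoff=115.8903, prob=0.028385
DUUUD: M=201.7703, payoff=115.8903, prob=0.028385
UUUUD: M=418.1616, payoff=332.2816, prob=0.076638
DDDDU: M=69.0000, payoff=0.0000, prob=0.003894
UDDDU: M=143.0000, payoff=57.1200, prob=0.010513
DUDDU: M=98.6700, payoff=12.7900, prob=0.010513
UUDDU: M=204.4900, payoff=118.6100, prob=0.028385
DDUDU: M=69.0000, payoff=0.0000, prob=0.010513
UDUDU: M=143.0000, payoff=57.1200, prob=0.028385
DUUDU: M=141.0981, payoff=55.2181, prob=0.028385
UUUDU: M=292.4207, payoff=206.5407, prob=0.076638
DDDUU: M=69.0000, payoff=0.0000, prob=0.010513
UDDUU: M=143.0000, payoff=57.1200, prob=0.028385
DUDUU: M=139.2215, payoff=53.3415, prob=0.028385
UUDUU: M=288.5315, payoff=202.6515, prob=0.076638
DDUUU: M=139.2215, payoff=53.3415, prob=0.028385
UDUUU: M=288.5315, payoff=202.6515, prob=0.076638
DUUUU: M=288.5315, payoff=202.6515, prob=0.076638
UUUUU: M=597.9711, payoff=512.0911, prob=0.206924
Price = Σ prob·payoff / R^5 = 225.154715 / 2.815306 = 79.9752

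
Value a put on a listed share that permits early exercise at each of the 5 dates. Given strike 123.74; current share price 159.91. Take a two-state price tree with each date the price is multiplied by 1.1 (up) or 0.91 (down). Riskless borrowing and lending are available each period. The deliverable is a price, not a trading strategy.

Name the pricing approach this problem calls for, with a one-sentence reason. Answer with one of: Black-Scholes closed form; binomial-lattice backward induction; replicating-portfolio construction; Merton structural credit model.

framework: binomial-lattice backward induction

Key observation: an American put (K = 123.74, S₀ = 159.91) on a 5-date tree has no closed form — the optimal stopping decision is embedded and must be resolved recursively from expiry.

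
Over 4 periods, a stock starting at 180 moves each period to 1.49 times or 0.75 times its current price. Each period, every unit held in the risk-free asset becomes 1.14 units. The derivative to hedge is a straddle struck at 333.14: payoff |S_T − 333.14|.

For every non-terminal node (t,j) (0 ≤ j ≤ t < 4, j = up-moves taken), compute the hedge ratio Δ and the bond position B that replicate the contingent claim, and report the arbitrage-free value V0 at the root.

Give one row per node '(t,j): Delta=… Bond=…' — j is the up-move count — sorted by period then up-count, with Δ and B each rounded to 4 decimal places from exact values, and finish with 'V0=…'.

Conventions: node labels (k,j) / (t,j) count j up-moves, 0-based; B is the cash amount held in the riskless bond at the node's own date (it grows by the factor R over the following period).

(0,0): Delta=0.1068 Bond=85.8436
(1,0): Delta=-0.5146 Bond=181.7527
(1,1): Delta=0.3875 Bond=22.5749
(2,0): Delta=-1.0000 Bond=256.3404
(2,1): Delta=-0.2954 Bond=163.0961
(2,2): Delta=0.6960 Bond=-97.5371
(3,0): Delta=-1.0000 Bond=292.2281
(3,1): Delta=-1.0000 Bond=292.2281
(3,2): Delta=0.0229 Bond=90.5333
(3,3): Delta=1.0000 Bond=-292.2281
V0=105.0624

Risk-neutral probability p* = (R−d)/(u−d) = (1.14−0.75)/(1.49−0.75) = 0.5270.
Expiry values: V(4,0)=276.1869, V(4,1)=219.9931, V(4,2)=108.3549, V(4,3)=113.4331, V(4,4)=554.0519
  t=3,j=0: stock 75.9375 → up 113.1469 (V=219.9931), down 56.9531 (V=276.1869). Price 216.2906; hedge Δ=-1.0000, bond B=292.2281.
  t=3,j=1: stock 150.8625 → up 224.7851 (V=108.3549), down 113.1469 (V=219.9931). Price 141.3656; hedge Δ=-1.0000, bond B=292.2281.
  t=3,j=2: stock 299.7135 → up 446.5731 (V=113.4331), down 224.7851 (V=108.3549). Price 97.3958; hedge Δ=0.0229, bond B=90.5333.
  t=3,j=3: stock 595.4308 → up 887.1919 (V=554.0519), down 446.5731 (V=113.4331). Price 303.2027; hedge Δ=1.0000, bond B=-292.2281.
  t=2,j=0: stock 101.2500 → up 150.8625 (V=141.3656), down 75.9375 (V=216.2906). Price 155.0904; hedge Δ=-1.0000, bond B=256.3404.
  t=2,j=1: stock 201.1500 → up 299.7135 (V=97.3958), down 150.8625 (V=141.3656). Price 103.6775; hedge Δ=-0.2954, bond B=163.0961.
  t=2,j=2: stock 399.6180 → up 595.4308 (V=303.2027), down 299.7135 (V=97.3958). Price 180.5804; hedge Δ=0.6960, bond B=-97.5371.
  t=1,j=0: stock 135.0000 → up 201.1500 (V=103.6775), down 101.2500 (V=155.0904). Price 112.2758; hedge Δ=-0.5146, bond B=181.7527.
  t=1,j=1: stock 268.2000 → up 399.6180 (V=180.5804), down 201.1500 (V=103.6775). Price 126.4977; hedge Δ=0.3875, bond B=22.5749.
  t=0,j=0: stock 180.0000 → up 268.2000 (V=126.4977), down 135.0000 (V=112.2758). Price 105.0624; hedge Δ=0.1068, bond B=85.8436.
Sanity check at the root: Δ(0,0)·S0 + B(0,0) reproduces V0 = 105.0624.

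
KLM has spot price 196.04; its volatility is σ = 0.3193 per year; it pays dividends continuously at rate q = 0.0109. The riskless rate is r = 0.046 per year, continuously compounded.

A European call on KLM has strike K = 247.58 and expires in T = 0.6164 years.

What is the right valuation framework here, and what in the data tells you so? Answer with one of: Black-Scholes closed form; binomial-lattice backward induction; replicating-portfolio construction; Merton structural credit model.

Key observation: the strike-247.58 call on KLM is European-exercise on a continuously-modelled lognormal underlying, so its value is a single closed-form evaluation.

framework: Black-Scholes closed form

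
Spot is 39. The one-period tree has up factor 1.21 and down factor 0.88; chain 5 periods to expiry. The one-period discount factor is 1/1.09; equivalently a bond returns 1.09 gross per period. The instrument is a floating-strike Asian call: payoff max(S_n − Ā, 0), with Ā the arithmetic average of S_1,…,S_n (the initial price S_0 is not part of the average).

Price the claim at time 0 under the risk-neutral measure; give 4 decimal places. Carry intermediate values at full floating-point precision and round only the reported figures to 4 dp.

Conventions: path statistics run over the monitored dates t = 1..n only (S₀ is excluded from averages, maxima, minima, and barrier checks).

price = 6.4645

Risk-neutral up-probability p* = (R−d)/(u−d) = (1.09−0.88)/(1.21−0.88) = 0.6364; the claim prices as the p*-weighted sum of path payoffs discounted by R^5.
Enumerate all 2^5 = 32 price paths (U = up ×1.21, D = down ×0.88); each path with k up-moves has probability p*^k·(1−p*)^(5−k).
DDDDD: Ā=27.0137, payoff=0.0000, prob=0.006358
UDDDD: Ā=37.1439, payoff=0.0000, prob=0.011127
DUDDD: Ā=34.5699, payoff=0.0000, prob=0.011127
UUDDD: Ā=47.5336, payoff=0.0000, prob=0.019472
DDUDD: Ā=32.3048, payoff=0.0000, prob=0.011127
UDUDD: Ā=44.4191, payoff=0.0000, prob=0.019472
DUUDD: Ā=41.8451, payoff=0.0000, prob=0.019472
UUUDD: Ā=57.5369, payoff=0.0000, prob=0.034076
DDDUD: Ā=30.3115, payoff=0.0000, prob=0.011127
UDDUD: Ā=41.6783, payoff=0.0000, prob=0.019472
DUDUD: Ā=39.1043, payoff=0.0000, prob=0.019472
UUDUD: Ā=53.7684, payoff=0.0000, prob=0.034076
DDUUD: Ā=36.8391, payoff=2.0728, prob=0.019472
UDUUD: Ā=50.6538, payoff=2.8502, prob=0.034076
DUUUD: Ā=48.0798, payoff=5.4242, prob=0.034076
UUUUD: Ā=66.1097, payoff=7.4582, prob=0.059633
DDDDU: Ā=28.5574, payoff=0.0000, prob=0.011127
UDDDU: Ā=39.2664, payoff=0.0000, prob=0.019472
DUDDU: Ā=36.6924, payoff=2.2196, prob=0.019472
UUDDU: Ā=50.4520, payoff=3.0520, prob=0.034076
DDUDU: Ā=34.4272, payoff=4.4847, prob=0.019472
UDUDU: Ā=47.3375, payoff=6.1665, prob=0.034076
DUUDU: Ā=44.7635, payoff=8.7405, prob=0.034076
UUUDU: Ā=61.5497, payoff=12.0182, prob=0.059633
DDDUU: Ā=32.4339, payoff=6.4781, prob=0.019472
UDDUU: Ā=44.5967, payoff=8.9073, prob=0.034076
DUDUU: Ā=42.0227, payoff=11.4813, prob=0.034076
UUDUU: Ā=57.7812, payoff=15.7868, prob=0.059633
DDUUU: Ā=39.7575, payoff=13.7464, prob=0.034076
UDUUU: Ā=54.6666, payoff=18.9014, prob=0.059633
DUUUU: Ā=52.0926, payoff=21.4754, prob=0.059633
UUUUU: Ā=71.6273, payoff=29.5286, prob=0.104358
Price = Σ prob·payoff / R^5 = 9.946392 / 1.538624 = 6.4645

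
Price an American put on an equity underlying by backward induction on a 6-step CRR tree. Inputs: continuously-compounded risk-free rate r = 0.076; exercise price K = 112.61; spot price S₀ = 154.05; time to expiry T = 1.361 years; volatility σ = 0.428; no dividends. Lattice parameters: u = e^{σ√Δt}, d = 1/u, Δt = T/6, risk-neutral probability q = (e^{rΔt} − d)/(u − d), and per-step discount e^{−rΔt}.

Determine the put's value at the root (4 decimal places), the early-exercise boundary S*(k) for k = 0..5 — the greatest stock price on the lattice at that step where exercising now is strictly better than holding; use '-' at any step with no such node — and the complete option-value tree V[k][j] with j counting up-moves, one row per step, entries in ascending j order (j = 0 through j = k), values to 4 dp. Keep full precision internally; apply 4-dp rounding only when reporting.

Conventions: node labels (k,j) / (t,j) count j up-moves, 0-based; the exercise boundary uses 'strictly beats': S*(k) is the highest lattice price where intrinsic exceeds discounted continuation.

price = 7.7480
boundary = - - - - 68.1630 83.5752
tree:
7.7480
12.5719 3.0329
19.8803 5.4576 0.6323
30.4053 9.6977 1.2652 0.0000
44.4470 16.9577 2.5318 0.0000 0.0000
57.0169 29.0348 5.0663 0.0000 0.0000 0.0000
67.2688 44.4470 10.1380 0.0000 0.0000 0.0000 0.0000

params: Δt=0.22683 u=1.22611 d=0.81559 q=0.49157 e^(-rΔt)=0.98291
t_6 payoffs: 67.2688 44.4470 10.1380 0.0000 0.0000 0.0000 0.0000
t_5: node(5,0) S=55.5931 payoff=57.0169 vs cont=55.0922 → 57.0169 [stop]  node(5,1) S=83.5752 payoff=29.0348 vs cont=27.1102 → 29.0348 [stop]  node(5,2) S=125.6416 payoff=0.0000 vs cont=5.0663 → 5.0663 [wait]  node(5,3) S=188.8817 payoff=0.0000 vs cont=0.0000 → 0.0000 [wait]  node(5,4) S=283.9528 payoff=0.0000 vs cont=0.0000 → 0.0000 [wait]  node(5,5) S=426.8768 payoff=0.0000 vs cont=0.0000 → 0.0000 [wait]  ⇒ S*(5)=83.5752
t_4: node(4,0) S=68.1630 payoff=44.4470 vs cont=42.5223 → 44.4470 [stop]  node(4,1) S=102.4720 payoff=10.1380 vs cont=16.9577 → 16.9577 [wait]  node(4,2) S=154.0500 payoff=0.0000 vs cont=2.5318 → 2.5318 [wait]  node(4,3) S=231.5891 payoff=0.0000 vs cont=0.0000 → 0.0000 [wait]  node(4,4) S=348.1564 payoff=0.0000 vs cont=0.0000 → 0.0000 [wait]  ⇒ S*(4)=68.1630
t_3: node(3,0) S=83.5752 payoff=29.0348 vs cont=30.4053 → 30.4053 [wait]  node(3,1) S=125.6416 payoff=0.0000 vs cont=9.6977 → 9.6977 [wait]  node(3,2) S=188.8817 payoff=0.0000 vs cont=1.2652 → 1.2652 [wait]  node(3,3) S=283.9528 payoff=0.0000 vs cont=0.0000 → 0.0000 [wait]  ⇒ S*(3)=-
t_2: node(2,0) S=102.4720 payoff=10.1380 vs cont=19.8803 → 19.8803 [wait]  node(2,1) S=154.0500 payoff=0.0000 vs cont=5.4576 → 5.4576 [wait]  node(2,2) S=231.5891 payoff=0.0000 vs cont=0.6323 → 0.6323 [wait]  ⇒ S*(2)=-
t_1: node(1,0) S=125.6416 payoff=0.0000 vs cont=12.5719 → 12.5719 [wait]  node(1,1) S=188.8817 payoff=0.0000 vs cont=3.0329 → 3.0329 [wait]  ⇒ S*(1)=-
t_0: node(0,0) S=154.0500 payoff=0.0000 vs cont=7.7480 → 7.7480 [wait]  ⇒ S*(0)=-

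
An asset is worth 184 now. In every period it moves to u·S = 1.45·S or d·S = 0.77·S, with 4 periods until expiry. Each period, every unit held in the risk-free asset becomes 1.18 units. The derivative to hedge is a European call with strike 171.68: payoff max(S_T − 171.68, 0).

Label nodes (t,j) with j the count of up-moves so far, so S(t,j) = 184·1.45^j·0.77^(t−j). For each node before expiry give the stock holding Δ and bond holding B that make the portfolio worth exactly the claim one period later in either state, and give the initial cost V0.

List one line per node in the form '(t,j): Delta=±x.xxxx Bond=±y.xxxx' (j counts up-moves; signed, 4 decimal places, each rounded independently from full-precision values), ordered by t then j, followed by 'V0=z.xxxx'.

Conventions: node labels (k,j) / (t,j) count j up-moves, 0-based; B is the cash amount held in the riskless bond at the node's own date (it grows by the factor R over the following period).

Since d<R<u, set p* = (R−d)/(u−d) = 0.6029; price each node as the discounted p*-expectation of its children.
Payoffs at expiry: V(4,0)=0.0000, V(4,1)=0.0000, V(4,2)=57.6893, V(4,3)=260.2492, V(4,4)=641.6932
(3,0): S=84.0021. Δ = (V_up−V_dn)/(S_up−S_dn) = (0.0000−0.0000)/(121.8030−64.6816) = 0.0000. V = [p*·0.0000 + (1−p*)·0.0000]/1.18 = 0.0000. B = V − Δ·S = 0.0000.
(3,1): S=158.1857. Δ = (V_up−V_dn)/(S_up−S_dn) = (57.6893−0.0000)/(229.3693−121.8030) = 0.5363. V = [p*·57.6893 + (1−p*)·0.0000]/1.18 = 29.4773. B = V − Δ·S = -55.3599.
(3,2): S=297.8822. Δ = (V_up−V_dn)/(S_up−S_dn) = (260.2492−57.6893)/(431.9292−229.3693) = 1.0000. V = [p*·260.2492 + (1−p*)·57.6893]/1.18 = 152.3907. B = V − Δ·S = -145.4915.
(3,3): S=560.9470. Δ = (V_up−V_dn)/(S_up−S_dn) = (641.6932−260.2492)/(813.3732−431.9292) = 1.0000. V = [p*·641.6932 + (1−p*)·260.2492]/1.18 = 415.4555. B = V − Δ·S = -145.4915.
(2,0): S=109.0936. Δ = (V_up−V_dn)/(S_up−S_dn) = (29.4773−0.0000)/(158.1857−84.0021) = 0.3974. V = [p*·29.4773 + (1−p*)·0.0000]/1.18 = 15.0619. B = V − Δ·S = -28.2871.
(2,1): S=205.4360. Δ = (V_up−V_dn)/(S_up−S_dn) = (152.3907−29.4773)/(297.8822−158.1857) = 0.8799. V = [p*·152.3907 + (1−p*)·29.4773]/1.18 = 87.7855. B = V − Δ·S = -92.9695.
(2,2): S=386.8600. Δ = (V_up−V_dn)/(S_up−S_dn) = (415.4555−152.3907)/(560.9470−297.8822) = 1.0000. V = [p*·415.4555 + (1−p*)·152.3907]/1.18 = 263.5621. B = V − Δ·S = -123.2979.
(1,0): S=141.6800. Δ = (V_up−V_dn)/(S_up−S_dn) = (87.7855−15.0619)/(205.4360−109.0936) = 0.7548. V = [p*·87.7855 + (1−p*)·15.0619]/1.18 = 49.9237. B = V − Δ·S = -57.0227.
(1,1): S=266.8000. Δ = (V_up−V_dn)/(S_up−S_dn) = (263.5621−87.7855)/(386.8600−205.4360) = 0.9689. V = [p*·263.5621 + (1−p*)·87.7855]/1.18 = 164.2105. B = V − Δ·S = -94.2845.
(0,0): S=184.0000. Δ = (V_up−V_dn)/(S_up−S_dn) = (164.2105−49.9237)/(266.8000−141.6800) = 0.9134. V = [p*·164.2105 + (1−p*)·49.9237]/1.18 = 100.7050. B = V − Δ·S = -67.3639.
Verification: the root portfolio costs Δ(0,0)·S0 + B(0,0) = 100.7050, matching V0.

(0,0): Delta=0.9134 Bond=-67.3639
(1,0): Delta=0.7548 Bond=-57.0227
(1,1): Delta=0.9689 Bond=-94.2845
(2,0): Delta=0.3974 Bond=-28.2871
(2,1): Delta=0.8799 Bond=-92.9695
(2,2): Delta=1.0000 Bond=-123.2979
(3,0): Delta=0.0000 Bond=0.0000
(3,1): Delta=0.5363 Bond=-55.3599
(3,2): Delta=1.0000 Bond=-145.4915
(3,3): Delta=1.0000 Bond=-145.4915
V0=100.7050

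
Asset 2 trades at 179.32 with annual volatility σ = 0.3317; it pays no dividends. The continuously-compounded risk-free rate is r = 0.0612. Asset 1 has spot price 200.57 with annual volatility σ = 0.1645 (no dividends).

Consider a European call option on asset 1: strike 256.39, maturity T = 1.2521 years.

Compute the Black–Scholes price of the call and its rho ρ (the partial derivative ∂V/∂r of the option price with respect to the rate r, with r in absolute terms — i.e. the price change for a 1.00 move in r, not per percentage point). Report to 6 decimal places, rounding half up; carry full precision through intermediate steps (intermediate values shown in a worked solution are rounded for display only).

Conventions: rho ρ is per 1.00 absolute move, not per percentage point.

σ√T = 0.1645·√1.2521 = 0.184071
d₁ = (ln(S/K) + (r+σ²/2)T) / (σ√T) = (ln(200.57/256.39) + (0.0612+0.1645²/2)·1.2521) / 0.184071 = (-0.245536 + 0.093570) / 0.184071 = -0.825588
d₂ = d₁ − σ√T = -0.825588 − 0.184071 = -1.009659
e^{−rT} = 0.926234
N(d₁) = 0.204519,  N(d₂) = 0.156329
Call price V = S·N(d₁) − K·e^{−rT}·N(d₂) = 41.020361 − 37.124640 = 3.895721
ρ = K·T·e^{−rT}·N(d₂) = 46.483761

price = 3.895721
ρ = 46.483761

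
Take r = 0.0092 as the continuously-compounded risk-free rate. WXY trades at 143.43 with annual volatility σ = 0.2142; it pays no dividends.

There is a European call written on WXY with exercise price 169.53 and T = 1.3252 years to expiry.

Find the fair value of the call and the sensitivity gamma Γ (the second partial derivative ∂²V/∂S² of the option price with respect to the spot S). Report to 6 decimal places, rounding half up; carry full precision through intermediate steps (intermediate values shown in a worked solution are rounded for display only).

price = 6.126510
Γ = 0.009928

σ√T = 0.2142·√1.3252 = 0.246581
d₁ = (ln(S/K) + (r+σ²/2)T) / (σ√T) = (ln(143.43/169.53) + (0.0092+0.2142²/2)·1.3252) / 0.246581 = (-0.167183 + 0.042593) / 0.246581 = -0.505269
d₂ = d₁ − σ√T = -0.505269 − 0.246581 = -0.751850
e^{−rT} = 0.987882
N(d₁) = 0.306685,  N(d₂) = 0.226071
Call price V = S·N(d₁) − K·e^{−rT}·N(d₂) = 43.987848 − 37.861339 = 6.126510
φ(d₁) = (1/√(2π))·e^{−d₁²/2} = 0.351134
Γ = φ(d₁) / (S·σ·√T) = 0.009928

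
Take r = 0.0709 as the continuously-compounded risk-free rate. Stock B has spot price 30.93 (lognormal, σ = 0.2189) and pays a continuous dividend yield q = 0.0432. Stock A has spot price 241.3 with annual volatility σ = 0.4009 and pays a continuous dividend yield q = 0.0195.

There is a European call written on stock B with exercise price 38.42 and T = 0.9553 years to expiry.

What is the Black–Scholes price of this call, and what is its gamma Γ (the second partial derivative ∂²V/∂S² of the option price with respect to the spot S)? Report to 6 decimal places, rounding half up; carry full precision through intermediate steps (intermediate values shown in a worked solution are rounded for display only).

price = 0.712051
Γ = 0.042579

σ√T = 0.2189·√0.9553 = 0.213952
d₁ = (ln(S/K) + (r−q+σ²/2)T) / (σ√T) = (ln(30.93/38.42) + (0.0709−0.0432+0.2189²/2)·0.9553) / 0.213952 = (-0.216852 + 0.049349) / 0.213952 = -0.782897
d₂ = d₁ − σ√T = -0.782897 − 0.213952 = -0.996849
e^{−rT} = 0.934512
e^{−qT} = 0.959571
N(d₁) = 0.216844,  N(d₂) = 0.159419
Call price V = S·e^{−qT}·N(d₁) − K·e^{−rT}·N(d₂) = 6.435822 − 5.723772 = 0.712051
φ(d₁) = (1/√(2π))·e^{−d₁²/2} = 0.293640
Γ = e^{−qT}·φ(d₁) / (S·σ·√T) = 0.042579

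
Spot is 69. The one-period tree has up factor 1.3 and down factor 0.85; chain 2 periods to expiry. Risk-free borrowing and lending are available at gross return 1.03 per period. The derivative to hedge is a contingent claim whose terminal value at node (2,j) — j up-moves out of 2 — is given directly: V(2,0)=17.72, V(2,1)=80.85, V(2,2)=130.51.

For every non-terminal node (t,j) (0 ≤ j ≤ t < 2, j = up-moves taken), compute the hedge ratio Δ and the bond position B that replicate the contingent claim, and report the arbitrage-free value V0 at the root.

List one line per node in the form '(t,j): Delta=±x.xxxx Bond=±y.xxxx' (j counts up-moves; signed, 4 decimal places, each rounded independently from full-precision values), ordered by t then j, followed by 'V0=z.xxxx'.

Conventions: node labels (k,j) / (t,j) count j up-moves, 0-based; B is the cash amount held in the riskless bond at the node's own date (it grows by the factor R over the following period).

(0,0): Delta=1.8055 Bond=-62.3020
(1,0): Delta=2.3920 Bond=-98.5685
(1,1): Delta=1.2303 Bond=-12.5750
V0=62.2762

Since d<R<u, set p* = (R−d)/(u−d) = 0.4000; price each node as the discounted p*-expectation of its children.
At maturity the claim pays: V(2,0)=17.7200, V(2,1)=80.8500, V(2,2)=130.5100
  t=1,j=0: stock 58.6500 → up 76.2450 (V=80.8500), down 49.8525 (V=17.7200). Price 41.7204; hedge Δ=2.3920, bond B=-98.5685.
  t=1,j=1: stock 89.7000 → up 116.6100 (V=130.5100), down 76.2450 (V=80.8500). Price 97.7806; hedge Δ=1.2303, bond B=-12.5750.
  t=0,j=0: stock 69.0000 → up 89.7000 (V=97.7806), down 58.6500 (V=41.7204). Price 62.2762; hedge Δ=1.8055, bond B=-62.3020.
Verification: the root portfolio costs Δ(0,0)·S0 + B(0,0) = 62.2762, matching V0.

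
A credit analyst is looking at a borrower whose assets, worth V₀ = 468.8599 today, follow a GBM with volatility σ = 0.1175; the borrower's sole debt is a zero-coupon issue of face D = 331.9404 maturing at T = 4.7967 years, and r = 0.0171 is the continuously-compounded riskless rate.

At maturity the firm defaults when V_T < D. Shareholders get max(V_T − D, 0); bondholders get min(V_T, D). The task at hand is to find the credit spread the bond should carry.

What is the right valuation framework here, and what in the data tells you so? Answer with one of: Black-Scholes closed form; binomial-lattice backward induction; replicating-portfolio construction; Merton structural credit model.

Key observation: with the firm-asset dynamics (V₀ = 468.8599) and a single zero-coupon liability of face 331.9404 given, debt value, spread, and default probability all derive from the option view of the balance sheet.

framework: Merton structural credit model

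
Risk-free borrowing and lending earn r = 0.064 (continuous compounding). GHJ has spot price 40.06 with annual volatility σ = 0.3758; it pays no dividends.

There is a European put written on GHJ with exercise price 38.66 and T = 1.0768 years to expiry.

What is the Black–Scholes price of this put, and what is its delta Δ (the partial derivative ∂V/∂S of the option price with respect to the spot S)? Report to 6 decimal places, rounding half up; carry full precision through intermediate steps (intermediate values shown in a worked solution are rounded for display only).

price = 4.105650
Δ = -0.321709

σ√T = 0.3758·√1.0768 = 0.389964
d₁ = (ln(S/K) + (r+σ²/2)T) / (σ√T) = (ln(40.06/38.66) + (0.064+0.3758²/2)·1.0768) / 0.389964 = (0.035573 + 0.144951) / 0.389964 = 0.462925
d₂ = d₁ − σ√T = 0.462925 − 0.389964 = 0.072961
e^{−rT} = 0.933406
N(−d₁) = 0.321709,  N(−d₂) = 0.470919
Put price V = K·e^{−rT}·N(−d₂) − S·N(−d₁) = 16.993317 − 12.887667 = 4.105650
Δ = −N(−d₁) = -0.321709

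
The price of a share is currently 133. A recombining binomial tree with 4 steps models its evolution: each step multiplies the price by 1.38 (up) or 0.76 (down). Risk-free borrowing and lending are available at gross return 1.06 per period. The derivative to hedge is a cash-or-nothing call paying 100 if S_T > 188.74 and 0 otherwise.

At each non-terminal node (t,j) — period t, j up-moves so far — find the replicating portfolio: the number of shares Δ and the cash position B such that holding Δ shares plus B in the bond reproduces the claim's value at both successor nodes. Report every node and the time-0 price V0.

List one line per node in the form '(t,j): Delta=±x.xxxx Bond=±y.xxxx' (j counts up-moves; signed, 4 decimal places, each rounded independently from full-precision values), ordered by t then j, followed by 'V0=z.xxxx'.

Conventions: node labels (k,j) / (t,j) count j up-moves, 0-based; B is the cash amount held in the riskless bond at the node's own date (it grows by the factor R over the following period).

(0,0): Delta=0.3691 Bond=-26.2260
(1,0): Delta=0.3325 Bond=-24.0970
(1,1): Delta=0.3906 Bond=-31.7489
(2,0): Delta=0.0000 Bond=0.0000
(2,1): Delta=0.5278 Bond=-52.7886
(2,2): Delta=0.3101 Bond=-13.2434
(3,0): Delta=0.0000 Bond=0.0000
(3,1): Delta=0.0000 Bond=0.0000
(3,2): Delta=0.8379 Bond=-115.6421
(3,3): Delta=0.0000 Bond=94.3396
V0=22.8681

Risk-neutral probability p* = (R−d)/(u−d) = (1.06−0.76)/(1.38−0.76) = 0.4839.
At maturity the claim pays: V(4,0)=0.0000, V(4,1)=0.0000, V(4,2)=0.0000, V(4,3)=100.0000, V(4,4)=100.0000
Node (3,0) S=58.3838: V=(p*·0.0000+(1−p*)·0.0000)/1.06=0.0000; Δ=(0.0000−0.0000)/(80.5697−44.3717)=0.0000; B=V−Δ·S=0.0000
Node (3,1) S=106.0127: V=(p*·0.0000+(1−p*)·0.0000)/1.06=0.0000; Δ=(0.0000−0.0000)/(146.2975−80.5697)=0.0000; B=V−Δ·S=0.0000
Node (3,2) S=192.4968: V=(p*·100.0000+(1−p*)·0.0000)/1.06=45.6482; Δ=(100.0000−0.0000)/(265.6455−146.2975)=0.8379; B=V−Δ·S=-115.6421
Node (3,3) S=349.5336: V=(p*·100.0000+(1−p*)·100.0000)/1.06=94.3396; Δ=(100.0000−100.0000)/(482.3563−265.6455)=0.0000; B=V−Δ·S=94.3396
Node (2,0) S=76.8208: V=(p*·0.0000+(1−p*)·0.0000)/1.06=0.0000; Δ=(0.0000−0.0000)/(106.0127−58.3838)=0.0000; B=V−Δ·S=0.0000
Node (2,1) S=139.4904: V=(p*·45.6482+(1−p*)·0.0000)/1.06=20.8376; Δ=(45.6482−0.0000)/(192.4968−106.0127)=0.5278; B=V−Δ·S=-52.7886
Node (2,2) S=253.2852: V=(p*·94.3396+(1−p*)·45.6482)/1.06=65.2911; Δ=(94.3396−45.6482)/(349.5336−192.4968)=0.3101; B=V−Δ·S=-13.2434
Node (1,0) S=101.0800: V=(p*·20.8376+(1−p*)·0.0000)/1.06=9.5120; Δ=(20.8376−0.0000)/(139.4904−76.8208)=0.3325; B=V−Δ·S=-24.0970
Node (1,1) S=183.5400: V=(p*·65.2911+(1−p*)·20.8376)/1.06=39.9503; Δ=(65.2911−20.8376)/(253.2852−139.4904)=0.3906; B=V−Δ·S=-31.7489
Node (0,0) S=133.0000: V=(p*·39.9503+(1−p*)·9.5120)/1.06=22.8681; Δ=(39.9503−9.5120)/(183.5400−101.0800)=0.3691; B=V−Δ·S=-26.2260
Verification: the root portfolio costs Δ(0,0)·S0 + B(0,0) = 22.8681, matching V0.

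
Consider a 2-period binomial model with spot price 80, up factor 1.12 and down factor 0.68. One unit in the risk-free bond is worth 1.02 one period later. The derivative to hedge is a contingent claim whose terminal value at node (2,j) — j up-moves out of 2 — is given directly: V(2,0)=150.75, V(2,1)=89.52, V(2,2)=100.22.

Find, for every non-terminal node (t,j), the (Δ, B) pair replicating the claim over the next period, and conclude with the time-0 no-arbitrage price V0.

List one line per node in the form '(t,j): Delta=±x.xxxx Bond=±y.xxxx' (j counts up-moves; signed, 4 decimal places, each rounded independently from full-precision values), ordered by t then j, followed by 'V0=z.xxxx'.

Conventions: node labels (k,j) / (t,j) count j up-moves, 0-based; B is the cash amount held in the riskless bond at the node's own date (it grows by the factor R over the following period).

Risk-neutral probability p* = (R−d)/(u−d) = (1.02−0.68)/(1.12−0.68) = 0.7727.
Expiry values: V(2,0)=150.7500, V(2,1)=89.5200, V(2,2)=100.2200
  t=1,j=0: stock 54.4000 → up 60.9280 (V=89.5200), down 36.9920 (V=150.7500). Price 101.4078; hedge Δ=-2.5581, bond B=240.5668.
  t=1,j=1: stock 89.6000 → up 100.3520 (V=100.2200), down 60.9280 (V=89.5200). Price 95.8708; hedge Δ=0.2714, bond B=71.5526.
  t=0,j=0: stock 80.0000 → up 89.6000 (V=95.8708), down 54.4000 (V=101.4078). Price 95.2247; hedge Δ=-0.1573, bond B=107.8087.
Sanity check at the root: Δ(0,0)·S0 + B(0,0) reproduces V0 = 95.2247.

(0,0): Delta=-0.1573 Bond=107.8087
(1,0): Delta=-2.5581 Bond=240.5668
(1,1): Delta=0.2714 Bond=71.5526
V0=95.2247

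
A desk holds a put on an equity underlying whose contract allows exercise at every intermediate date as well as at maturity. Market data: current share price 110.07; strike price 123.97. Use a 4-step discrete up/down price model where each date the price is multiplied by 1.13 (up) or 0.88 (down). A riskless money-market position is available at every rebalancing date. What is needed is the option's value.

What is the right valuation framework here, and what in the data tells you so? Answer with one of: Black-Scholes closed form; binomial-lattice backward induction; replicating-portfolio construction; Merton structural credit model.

framework: binomial-lattice backward induction

Key observation: an American put (K = 123.97, S₀ = 110.07) on a 4-date tree has no closed form — the optimal stopping decision is embedded and must be resolved recursively from expiry.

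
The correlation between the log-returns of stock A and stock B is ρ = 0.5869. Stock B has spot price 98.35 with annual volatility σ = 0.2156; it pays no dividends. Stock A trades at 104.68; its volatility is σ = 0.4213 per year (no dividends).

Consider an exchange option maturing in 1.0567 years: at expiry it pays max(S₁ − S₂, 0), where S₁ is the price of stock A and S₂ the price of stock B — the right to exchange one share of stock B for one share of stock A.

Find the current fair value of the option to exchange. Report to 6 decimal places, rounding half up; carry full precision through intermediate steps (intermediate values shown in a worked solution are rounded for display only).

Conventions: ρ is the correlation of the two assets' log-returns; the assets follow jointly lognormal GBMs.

exchange price = 17.573011

σ_eff = √(σ₁² + σ₂² − 2ρσ₁σ₂) = √(0.4213² + 0.2156² − 2·0.5869·0.4213·0.2156) = 0.342576
d₁ = (ln(S₁/S₂) + (q₂ − q₁ + σ_eff²/2)T) / (σ_eff√T) = (ln(104.68/98.35) + (0.0 − 0.0 + 0.058679)·1.0567) / 0.352154 = 0.353203
d₂ = d₁ − σ_eff√T = 0.353203 − 0.352154 = 0.001049
N(d₁) = 0.638032,  N(d₂) = 0.500418
V = S₁·e^{−q₁T}·N(d₁) − S₂·e^{−q₂T}·N(d₂) = 66.789165 − 49.216154 = 17.573011
Key observation: the rate r is irrelevant here: denominating values in stock B turns the exchange into a ratio option on S₁/S₂, and discounting at r drops out.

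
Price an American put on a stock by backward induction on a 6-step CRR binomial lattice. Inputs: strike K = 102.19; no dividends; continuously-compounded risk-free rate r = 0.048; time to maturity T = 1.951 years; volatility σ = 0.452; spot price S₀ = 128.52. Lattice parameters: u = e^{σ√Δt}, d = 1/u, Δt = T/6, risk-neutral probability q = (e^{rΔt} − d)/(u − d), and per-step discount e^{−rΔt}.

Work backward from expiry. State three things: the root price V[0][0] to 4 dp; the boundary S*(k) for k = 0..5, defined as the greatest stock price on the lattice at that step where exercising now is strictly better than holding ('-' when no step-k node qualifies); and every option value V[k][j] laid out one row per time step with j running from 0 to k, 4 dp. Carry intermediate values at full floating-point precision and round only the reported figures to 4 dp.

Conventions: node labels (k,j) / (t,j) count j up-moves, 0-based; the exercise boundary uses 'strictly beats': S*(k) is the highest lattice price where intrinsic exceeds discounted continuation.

price = 14.4124
boundary = - - - 59.3141 45.8375 59.3141
tree:
14.4124
21.4503 6.8371
30.9328 11.3123 1.9418
42.8759 18.2962 3.6941 0.0000
56.3525 28.6725 7.0280 0.0000 0.0000
66.7672 42.8759 13.3705 0.0000 0.0000 0.0000
74.8155 56.3525 25.4370 0.0000 0.0000 0.0000 0.0000

params: Δt=0.32517 u=1.29401 d=0.77279 q=0.46610 e^(-rΔt)=0.98451
t_6 payoffs: 74.8155 56.3525 25.4370 0.0000 0.0000 0.0000 0.0000
t_5: node(5,0) S=35.4228 payoff=66.7672 vs cont=65.1846 → 66.7672 [stop]  node(5,1) S=59.3141 payoff=42.8759 vs cont=41.2933 → 42.8759 [stop]  node(5,2) S=99.3192 payoff=2.8708 vs cont=13.3705 → 13.3705 [wait]  node(5,3) S=166.3061 payoff=0.0000 vs cont=0.0000 → 0.0000 [wait]  node(5,4) S=278.4732 payoff=0.0000 vs cont=0.0000 → 0.0000 [wait]  node(5,5) S=466.2925 payoff=0.0000 vs cont=0.0000 → 0.0000 [wait]  ⇒ S*(5)=59.3141
t_4: node(4,0) S=45.8375 payoff=56.3525 vs cont=54.7699 → 56.3525 [stop]  node(4,1) S=76.7530 payoff=25.4370 vs cont=28.6725 → 28.6725 [wait]  node(4,2) S=128.5200 payoff=0.0000 vs cont=7.0280 → 7.0280 [wait]  node(4,3) S=215.2017 payoff=0.0000 vs cont=0.0000 → 0.0000 [wait]  node(4,4) S=360.3470 payoff=0.0000 vs cont=0.0000 → 0.0000 [wait]  ⇒ S*(4)=45.8375
t_3: node(3,0) S=59.3141 payoff=42.8759 vs cont=42.7780 → 42.8759 [stop]  node(3,1) S=99.3192 payoff=2.8708 vs cont=18.2962 → 18.2962 [wait]  node(3,2) S=166.3061 payoff=0.0000 vs cont=3.6941 → 3.6941 [wait]  node(3,3) S=278.4732 payoff=0.0000 vs cont=0.0000 → 0.0000 [wait]  ⇒ S*(3)=59.3141
t_2: node(2,0) S=76.7530 payoff=25.4370 vs cont=30.9328 → 30.9328 [wait]  node(2,1) S=128.5200 payoff=0.0000 vs cont=11.3123 → 11.3123 [wait]  node(2,2) S=215.2017 payoff=0.0000 vs cont=1.9418 → 1.9418 [wait]  ⇒ S*(2)=-
t_1: node(1,0) S=99.3192 payoff=2.8708 vs cont=21.4503 → 21.4503 [wait]  node(1,1) S=166.3061 payoff=0.0000 vs cont=6.8371 → 6.8371 [wait]  ⇒ S*(1)=-
t_0: node(0,0) S=128.5200 payoff=0.0000 vs cont=14.4124 → 14.4124 [wait]  ⇒ S*(0)=-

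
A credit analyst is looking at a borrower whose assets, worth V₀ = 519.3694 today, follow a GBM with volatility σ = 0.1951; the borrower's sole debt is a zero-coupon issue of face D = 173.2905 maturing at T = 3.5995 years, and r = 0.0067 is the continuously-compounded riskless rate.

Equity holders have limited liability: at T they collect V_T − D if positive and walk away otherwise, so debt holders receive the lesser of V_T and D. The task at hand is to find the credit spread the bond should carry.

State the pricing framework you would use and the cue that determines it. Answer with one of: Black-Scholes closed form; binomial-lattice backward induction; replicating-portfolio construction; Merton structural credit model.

Key observation: the question is about default risk generated by asset-value dynamics against a debt face of 173.2905 — the structural framework prices exactly that.

framework: Merton structural credit model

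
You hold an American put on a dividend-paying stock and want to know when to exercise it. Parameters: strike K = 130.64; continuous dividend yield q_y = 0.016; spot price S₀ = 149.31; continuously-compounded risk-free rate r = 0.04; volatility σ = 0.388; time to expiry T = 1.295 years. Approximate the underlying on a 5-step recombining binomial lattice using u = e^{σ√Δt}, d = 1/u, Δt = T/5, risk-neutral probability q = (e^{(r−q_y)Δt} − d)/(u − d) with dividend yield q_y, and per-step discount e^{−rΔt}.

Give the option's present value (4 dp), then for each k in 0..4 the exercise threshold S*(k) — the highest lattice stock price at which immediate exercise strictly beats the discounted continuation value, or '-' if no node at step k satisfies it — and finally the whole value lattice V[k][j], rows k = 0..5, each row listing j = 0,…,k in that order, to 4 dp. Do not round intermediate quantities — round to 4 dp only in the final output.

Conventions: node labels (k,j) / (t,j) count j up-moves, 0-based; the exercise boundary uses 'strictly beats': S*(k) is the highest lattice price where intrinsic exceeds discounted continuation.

price = 14.7248
boundary = - - - 82.5696 100.5950
tree:
14.7248
22.5782 6.0715
33.6162 10.4579 1.1902
48.0704 17.8352 2.2540 0.0000
62.8659 30.0450 4.2688 0.0000 0.0000
75.0102 48.0704 8.0846 0.0000 0.0000 0.0000

params: Δt=0.25900 u=1.21831 d=0.82081 q=0.46648 e^(-rΔt)=0.98969
t_5 payoffs: 75.0102 48.0704 8.0846 0.0000 0.0000 0.0000
t_4: node(4,0) S=67.7741 payoff=62.8659 vs cont=61.7997 → 62.8659 [stop]  node(4,1) S=100.5950 payoff=30.0450 vs cont=29.1146 → 30.0450 [stop]  node(4,2) S=149.3100 payoff=0.0000 vs cont=4.2688 → 4.2688 [wait]  node(4,3) S=221.6162 payoff=0.0000 vs cont=0.0000 → 0.0000 [wait]  node(4,4) S=328.9380 payoff=0.0000 vs cont=0.0000 → 0.0000 [wait]  ⇒ S*(4)=100.5950
t_3: node(3,0) S=82.5696 payoff=48.0704 vs cont=47.0654 → 48.0704 [stop]  node(3,1) S=122.5554 payoff=8.0846 vs cont=17.8352 → 17.8352 [wait]  node(3,2) S=181.9052 payoff=0.0000 vs cont=2.2540 → 2.2540 [wait]  node(3,3) S=269.9962 payoff=0.0000 vs cont=0.0000 → 0.0000 [wait]  ⇒ S*(3)=82.5696
t_2: node(2,0) S=100.5950 payoff=30.0450 vs cont=33.6162 → 33.6162 [wait]  node(2,1) S=149.3100 payoff=0.0000 vs cont=10.4579 → 10.4579 [wait]  node(2,2) S=221.6162 payoff=0.0000 vs cont=1.1902 → 1.1902 [wait]  ⇒ S*(2)=-
t_1: node(1,0) S=122.5554 payoff=8.0846 vs cont=22.5782 → 22.5782 [wait]  node(1,1) S=181.9052 payoff=0.0000 vs cont=6.0715 → 6.0715 [wait]  ⇒ S*(1)=-
t_0: node(0,0) S=149.3100 payoff=0.0000 vs cont=14.7248 → 14.7248 [wait]  ⇒ S*(0)=-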